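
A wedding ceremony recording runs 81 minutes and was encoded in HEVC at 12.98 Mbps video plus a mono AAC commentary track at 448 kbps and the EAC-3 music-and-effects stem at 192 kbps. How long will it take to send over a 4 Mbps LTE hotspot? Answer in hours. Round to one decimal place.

4.6 hours

81 min = 4860 s
Audio total: 448 + 192 = 640 kbps = 0.640 Mbps.
Total bitrate: 13.620 Mbps.
File: 13.620 Mbps × 4860 s = 66193.2 Mb.
At 4 Mbps: 66193.2 / 4 = 16548.3 s ≈ 4.6 hours.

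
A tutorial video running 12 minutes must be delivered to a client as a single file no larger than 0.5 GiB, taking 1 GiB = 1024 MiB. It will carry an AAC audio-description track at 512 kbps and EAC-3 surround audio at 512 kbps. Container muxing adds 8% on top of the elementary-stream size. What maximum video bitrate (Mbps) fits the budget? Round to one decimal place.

4.5 Mbps

Budget: 0.5 GiB = 4295.0 Mb.
Stream payload after overhead: 4295.0 / 1.08 = 3976.8 Mb.
12 min = 720 s
Total bitrate budget: 3976.8 Mb / 720 s = 5.523 Mbps.
Audio total: 512 + 512 = 1024 kbps = 1.024 Mbps.
Video: 5.523 − 1.024 = 4.499 Mbps.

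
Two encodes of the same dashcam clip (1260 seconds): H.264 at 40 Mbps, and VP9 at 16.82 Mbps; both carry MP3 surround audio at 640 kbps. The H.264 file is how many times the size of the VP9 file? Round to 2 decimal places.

2.33

Audio: 640 kbps = 0.640 Mbps.
H.264: 40.640 Mbps × 1260 s = 51206.4 Mb = 5.961 GiB.
VP9: 17.460 Mbps × 1260 s = 21999.6 Mb = 2.561 GiB.
Ratio: 5.961 / 2.561 = 2.328.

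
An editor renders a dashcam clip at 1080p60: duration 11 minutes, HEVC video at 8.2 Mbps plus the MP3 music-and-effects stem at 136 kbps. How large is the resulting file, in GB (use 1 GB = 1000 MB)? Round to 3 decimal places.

0.688 GB

11 min = 660 s
Audio: 136 kbps = 0.136 Mbps.
Total bitrate: 8.2 + 0.136 = 8.336 Mbps.
Stream data: 8.336 Mbps × 660 s = 5501.8 Mb.
5,502 Mb ÷ 8 = 687.7 MB → 0.6877 GB.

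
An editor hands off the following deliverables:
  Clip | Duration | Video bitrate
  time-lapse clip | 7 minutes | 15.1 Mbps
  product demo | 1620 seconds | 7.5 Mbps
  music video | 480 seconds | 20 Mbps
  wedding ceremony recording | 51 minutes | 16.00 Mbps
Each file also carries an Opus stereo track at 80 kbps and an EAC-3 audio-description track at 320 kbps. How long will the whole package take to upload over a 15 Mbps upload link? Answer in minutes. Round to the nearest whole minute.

Audio total: 80 + 320 = 400 kbps = 0.400 Mbps.
time-lapse clip: 15.500 Mbps × 420 s = 6510.0 Mb
product demo: 7.900 Mbps × 1620 s = 12798.0 Mb
music video: 20.400 Mbps × 480 s = 9792.0 Mb
wedding ceremony recording: 16.400 Mbps × 3060 s = 50184.0 Mb
Total: 79284.0 Mb = 9910.5 MB.
At 15 Mbps: 79284.0 / 15 = 5286 s ≈ 88.1 minutes.

88 minutes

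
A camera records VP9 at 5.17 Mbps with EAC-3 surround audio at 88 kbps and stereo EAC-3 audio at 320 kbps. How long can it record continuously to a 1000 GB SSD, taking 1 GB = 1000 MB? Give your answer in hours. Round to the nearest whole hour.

398 hours

Audio total: 88 + 320 = 408 kbps = 0.408 Mbps.
Total bitrate: 5.17 + 0.408 = 5.578 Mbps.
Capacity: 1000 GB = 8,000,000 Mb.
Recording time: 8,000,000 / 5.578 = 1,434,206 s ≈ 398 hours.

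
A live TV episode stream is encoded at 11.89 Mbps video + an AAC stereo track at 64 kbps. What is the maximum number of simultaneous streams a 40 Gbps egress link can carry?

3346

Audio: 64 kbps = 0.064 Mbps.
Per-viewer media rate: 11.954 Mbps.
40 Gbps = 40,000 Mbps; 40,000 / 11.954 = 3346.16 → 3346 viewers.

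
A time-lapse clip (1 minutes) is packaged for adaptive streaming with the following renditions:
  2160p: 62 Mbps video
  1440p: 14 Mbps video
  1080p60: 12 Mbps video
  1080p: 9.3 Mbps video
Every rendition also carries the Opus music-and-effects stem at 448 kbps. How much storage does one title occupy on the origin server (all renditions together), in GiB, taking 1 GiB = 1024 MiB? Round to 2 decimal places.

Audio: 448 kbps = 0.448 Mbps.
Sum of rendition bitrates: (62+0.448) + (14+0.448) + (12+0.448) + (9.3+0.448) = 99.092 Mbps.
× 60 s = 5,946 Mb = 743.2 MB = 0.6921 GiB.

0.69 GiB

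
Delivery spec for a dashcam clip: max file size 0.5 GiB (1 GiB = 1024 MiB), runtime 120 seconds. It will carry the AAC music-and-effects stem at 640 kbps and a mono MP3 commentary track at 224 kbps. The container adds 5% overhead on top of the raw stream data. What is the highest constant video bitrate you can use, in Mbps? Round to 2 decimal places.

Budget: 0.5 GiB = 4295.0 Mb.
Stream payload after overhead: 4295.0 / 1.05 = 4090.4 Mb.
Total bitrate budget: 4090.4 Mb / 120 s = 34.087 Mbps.
Audio total: 640 + 224 = 864 kbps = 0.864 Mbps.
Video: 34.087 − 0.864 = 33.223 Mbps.

33.22 Mbps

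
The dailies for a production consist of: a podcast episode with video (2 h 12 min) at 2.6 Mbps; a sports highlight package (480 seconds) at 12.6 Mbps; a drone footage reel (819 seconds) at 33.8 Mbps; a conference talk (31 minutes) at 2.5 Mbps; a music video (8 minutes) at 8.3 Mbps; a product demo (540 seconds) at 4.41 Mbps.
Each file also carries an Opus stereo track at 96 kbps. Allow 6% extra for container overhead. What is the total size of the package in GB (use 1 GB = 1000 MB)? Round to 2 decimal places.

8.81 GB

Audio: 96 kbps = 0.096 Mbps.
podcast episode with video: 2.696 Mbps × 7920 s × 1.06 = 22633.5 Mb
sports highlight package: 12.696 Mbps × 480 s × 1.06 = 6459.7 Mb
drone footage reel: 33.896 Mbps × 819 s × 1.06 = 29426.5 Mb
conference talk: 2.596 Mbps × 1860 s × 1.06 = 5118.3 Mb
music video: 8.396 Mbps × 480 s × 1.06 = 4271.9 Mb
product demo: 4.506 Mbps × 540 s × 1.06 = 2579.2 Mb
Total: 70489.1 Mb = 8811.1 MB.
= 8.811 GB.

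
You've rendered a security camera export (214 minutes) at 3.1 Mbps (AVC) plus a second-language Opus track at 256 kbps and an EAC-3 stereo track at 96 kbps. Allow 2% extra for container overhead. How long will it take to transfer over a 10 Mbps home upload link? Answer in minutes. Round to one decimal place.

214 min = 12840 s
Audio total: 256 + 96 = 352 kbps = 0.352 Mbps.
Total bitrate: 3.452 Mbps.
File: 3.452 Mbps × 12840 s = 44323.7 Mb.
With 2% container overhead: ×1.02. → 45210.2 Mb.
At 10 Mbps: 45210.2 / 10 = 4521.0 s ≈ 75.4 minutes.

75.4 minutes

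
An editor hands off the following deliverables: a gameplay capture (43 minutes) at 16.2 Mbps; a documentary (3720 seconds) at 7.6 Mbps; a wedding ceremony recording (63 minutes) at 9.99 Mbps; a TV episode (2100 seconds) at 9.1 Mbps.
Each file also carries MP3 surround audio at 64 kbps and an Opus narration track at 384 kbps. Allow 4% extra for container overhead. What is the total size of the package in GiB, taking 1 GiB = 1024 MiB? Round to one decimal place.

Audio total: 64 + 384 = 448 kbps = 0.448 Mbps.
gameplay capture: 16.648 Mbps × 2580 s × 1.04 = 44669.9 Mb
documentary: 8.048 Mbps × 3720 s × 1.04 = 31136.1 Mb
wedding ceremony recording: 10.438 Mbps × 3780 s × 1.04 = 41033.9 Mb
TV episode: 9.548 Mbps × 2100 s × 1.04 = 20852.8 Mb
Total: 137692.7 Mb = 17211.6 MB.
= 16.03 GiB.

16.0 GiB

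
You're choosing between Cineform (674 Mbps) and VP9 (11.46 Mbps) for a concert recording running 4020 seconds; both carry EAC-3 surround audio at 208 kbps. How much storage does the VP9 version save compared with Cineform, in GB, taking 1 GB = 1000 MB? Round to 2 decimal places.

332.93 GB

Audio: 208 kbps = 0.208 Mbps.
Cineform: 674.208 Mbps × 4020 s = 2710316.2 Mb = 338.790 GB.
VP9: 11.668 Mbps × 4020 s = 46905.4 Mb = 5.863 GB.
Saving: 338.790 − 5.863 = 332.926 GB.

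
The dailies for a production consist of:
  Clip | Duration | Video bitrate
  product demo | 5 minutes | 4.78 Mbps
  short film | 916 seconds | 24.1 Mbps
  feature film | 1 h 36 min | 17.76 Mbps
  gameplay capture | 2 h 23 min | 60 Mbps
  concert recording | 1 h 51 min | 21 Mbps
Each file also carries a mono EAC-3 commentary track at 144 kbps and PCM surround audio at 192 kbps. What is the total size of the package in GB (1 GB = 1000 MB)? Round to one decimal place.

98.5 GB

Audio total: 144 + 192 = 336 kbps = 0.336 Mbps.
product demo: 5.116 Mbps × 300 s = 1534.8 Mb
short film: 24.436 Mbps × 916 s = 22383.4 Mb
feature film: 18.096 Mbps × 5760 s = 104233.0 Mb
gameplay capture: 60.336 Mbps × 8580 s = 517682.9 Mb
concert recording: 21.336 Mbps × 6660 s = 142097.8 Mb
Total: 787931.8 Mb = 98491.5 MB.
= 98.49 GB.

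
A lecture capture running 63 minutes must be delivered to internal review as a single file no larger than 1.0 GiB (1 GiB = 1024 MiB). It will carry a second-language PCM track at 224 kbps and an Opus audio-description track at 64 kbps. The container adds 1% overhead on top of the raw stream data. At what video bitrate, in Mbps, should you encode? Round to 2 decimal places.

Budget: 1.0 GiB = 8589.9 Mb.
Stream payload after overhead: 8589.9 / 1.01 = 8504.9 Mb.
63 min = 3780 s
Total bitrate budget: 8504.9 Mb / 3780 s = 2.250 Mbps.
Audio total: 224 + 64 = 288 kbps = 0.288 Mbps.
Video: 2.250 − 0.288 = 1.962 Mbps.

1.96 Mbps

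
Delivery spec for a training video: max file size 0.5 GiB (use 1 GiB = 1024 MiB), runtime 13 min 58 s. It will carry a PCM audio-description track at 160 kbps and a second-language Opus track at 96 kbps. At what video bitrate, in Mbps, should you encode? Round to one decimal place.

4.9 Mbps

Budget: 0.5 GiB = 4295.0 Mb.
13 min 58 s = 838 s
Total bitrate budget: 4295.0 Mb / 838 s = 5.125 Mbps.
Audio total: 160 + 96 = 256 kbps = 0.256 Mbps.
Video: 5.125 − 0.256 = 4.869 Mbps.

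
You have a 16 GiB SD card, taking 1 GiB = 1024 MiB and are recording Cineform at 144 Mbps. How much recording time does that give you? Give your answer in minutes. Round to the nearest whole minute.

16 minutes

Capacity: 16 GiB = 137,439 Mb.
Recording time: 137,439 / 144.000 = 954.4 s ≈ 15.9 minutes.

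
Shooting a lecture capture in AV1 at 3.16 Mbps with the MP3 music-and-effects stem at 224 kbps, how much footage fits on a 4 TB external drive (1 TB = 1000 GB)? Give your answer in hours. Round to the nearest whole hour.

Audio: 224 kbps = 0.224 Mbps.
Total bitrate: 3.16 + 0.224 = 3.384 Mbps.
Capacity: 4 TB = 32,000,000 Mb.
Recording time: 32,000,000 / 3.384 = 9,456,265 s ≈ 2,627 hours.

2627 hours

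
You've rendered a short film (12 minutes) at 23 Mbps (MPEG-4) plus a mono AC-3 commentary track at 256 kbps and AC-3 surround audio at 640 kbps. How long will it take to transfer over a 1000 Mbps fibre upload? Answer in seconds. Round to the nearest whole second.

12 min = 720 s
Audio total: 256 + 640 = 896 kbps = 0.896 Mbps.
Total bitrate: 23.896 Mbps.
File: 23.896 Mbps × 720 s = 17205.1 Mb.
At 1000 Mbps: 17205.1 / 1000 = 17.2 s ≈ 17.2 seconds.

17 seconds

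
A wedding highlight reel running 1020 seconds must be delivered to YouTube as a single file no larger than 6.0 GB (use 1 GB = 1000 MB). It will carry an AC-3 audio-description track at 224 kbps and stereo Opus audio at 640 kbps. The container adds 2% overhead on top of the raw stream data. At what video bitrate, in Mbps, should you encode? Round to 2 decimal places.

45.27 Mbps

Budget: 6.0 GB = 48000.0 Mb.
Stream payload after overhead: 48000.0 / 1.02 = 47058.8 Mb.
Total bitrate budget: 47058.8 Mb / 1020 s = 46.136 Mbps.
Audio total: 224 + 640 = 864 kbps = 0.864 Mbps.
Video: 46.136 − 0.864 = 45.272 Mbps.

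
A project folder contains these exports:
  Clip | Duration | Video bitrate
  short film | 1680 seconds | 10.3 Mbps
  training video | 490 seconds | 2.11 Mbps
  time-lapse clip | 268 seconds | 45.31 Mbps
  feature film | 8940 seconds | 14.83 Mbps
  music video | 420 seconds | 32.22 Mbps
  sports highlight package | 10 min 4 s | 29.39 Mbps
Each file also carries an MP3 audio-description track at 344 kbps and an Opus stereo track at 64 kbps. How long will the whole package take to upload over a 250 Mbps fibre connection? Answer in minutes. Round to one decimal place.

Audio total: 344 + 64 = 408 kbps = 0.408 Mbps.
short film: 10.708 Mbps × 1680 s = 17989.4 Mb
training video: 2.518 Mbps × 490 s = 1233.8 Mb
time-lapse clip: 45.718 Mbps × 268 s = 12252.4 Mb
feature film: 15.238 Mbps × 8940 s = 136227.7 Mb
music video: 32.628 Mbps × 420 s = 13703.8 Mb
sports highlight package: 29.798 Mbps × 604 s = 17998.0 Mb
Total: 199405.2 Mb = 24925.6 MB.
At 250 Mbps: 199405.2 / 250 = 798 s ≈ 13.3 minutes.

13.3 minutes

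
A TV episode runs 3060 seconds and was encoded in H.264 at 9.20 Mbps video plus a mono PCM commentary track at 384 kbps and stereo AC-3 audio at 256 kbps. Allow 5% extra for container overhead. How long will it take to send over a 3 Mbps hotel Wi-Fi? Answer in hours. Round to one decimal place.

2.9 hours

Audio total: 384 + 256 = 640 kbps = 0.640 Mbps.
Total bitrate: 9.840 Mbps.
File: 9.840 Mbps × 3060 s = 30110.4 Mb.
With 5% container overhead: ×1.05. → 31615.9 Mb.
At 3 Mbps: 31615.9 / 3 = 10538.6 s ≈ 2.93 hours.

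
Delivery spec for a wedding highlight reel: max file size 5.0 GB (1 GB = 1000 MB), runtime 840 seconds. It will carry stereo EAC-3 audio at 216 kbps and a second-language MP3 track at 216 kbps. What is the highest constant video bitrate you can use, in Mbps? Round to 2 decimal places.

Budget: 5.0 GB = 40000.0 Mb.
Total bitrate budget: 40000.0 Mb / 840 s = 47.619 Mbps.
Audio total: 216 + 216 = 432 kbps = 0.432 Mbps.
Video: 47.619 − 0.432 = 47.187 Mbps.

47.19 Mbps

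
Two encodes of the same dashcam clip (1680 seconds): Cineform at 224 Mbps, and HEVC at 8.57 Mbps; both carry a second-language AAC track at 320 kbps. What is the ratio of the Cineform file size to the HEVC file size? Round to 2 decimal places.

25.23

Audio: 320 kbps = 0.320 Mbps.
Cineform: 224.320 Mbps × 1680 s = 376857.6 Mb = 43.872 GiB.
HEVC: 8.890 Mbps × 1680 s = 14935.2 Mb = 1.739 GiB.
Ratio: 43.872 / 1.739 = 25.233.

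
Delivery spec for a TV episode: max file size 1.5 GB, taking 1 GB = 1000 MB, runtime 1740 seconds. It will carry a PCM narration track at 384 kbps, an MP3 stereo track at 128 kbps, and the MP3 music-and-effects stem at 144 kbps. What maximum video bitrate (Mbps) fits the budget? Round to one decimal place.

6.2 Mbps

Budget: 1.5 GB = 12000.0 Mb.
Total bitrate budget: 12000.0 Mb / 1740 s = 6.897 Mbps.
Audio total: 384 + 128 + 144 = 656 kbps = 0.656 Mbps.
Video: 6.897 − 0.656 = 6.241 Mbps.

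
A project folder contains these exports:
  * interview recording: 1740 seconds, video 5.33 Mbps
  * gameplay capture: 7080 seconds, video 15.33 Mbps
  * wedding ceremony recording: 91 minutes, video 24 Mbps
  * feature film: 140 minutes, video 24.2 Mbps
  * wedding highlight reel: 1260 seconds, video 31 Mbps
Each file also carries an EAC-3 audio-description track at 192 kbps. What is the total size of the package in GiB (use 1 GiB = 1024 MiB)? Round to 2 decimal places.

57.72 GiB

Audio: 192 kbps = 0.192 Mbps.
interview recording: 5.522 Mbps × 1740 s = 9608.3 Mb
gameplay capture: 15.522 Mbps × 7080 s = 109895.8 Mb
wedding ceremony recording: 24.192 Mbps × 5460 s = 132088.3 Mb
feature film: 24.392 Mbps × 8400 s = 204892.8 Mb
wedding highlight reel: 31.192 Mbps × 1260 s = 39301.9 Mb
Total: 495787.1 Mb = 61973.4 MB.
= 57.72 GiB.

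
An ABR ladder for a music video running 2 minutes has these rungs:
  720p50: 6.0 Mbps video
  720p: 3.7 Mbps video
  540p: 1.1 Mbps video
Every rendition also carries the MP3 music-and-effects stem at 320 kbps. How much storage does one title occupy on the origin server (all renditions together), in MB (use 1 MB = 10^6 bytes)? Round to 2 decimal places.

2 min = 120 s
Audio: 320 kbps = 0.320 Mbps.
Sum of rendition bitrates: (6.0+0.320) + (3.7+0.320) + (1.1+0.320) = 11.760 Mbps.
× 120 s = 1,411 Mb = 176.4 MB = 176.4 MB.

176.40 MB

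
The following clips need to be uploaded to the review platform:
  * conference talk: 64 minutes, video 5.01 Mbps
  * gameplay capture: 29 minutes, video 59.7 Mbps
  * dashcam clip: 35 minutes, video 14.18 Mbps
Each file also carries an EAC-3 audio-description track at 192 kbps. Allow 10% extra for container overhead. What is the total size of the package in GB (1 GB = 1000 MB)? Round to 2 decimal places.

21.23 GB

Audio: 192 kbps = 0.192 Mbps.
conference talk: 5.202 Mbps × 3840 s × 1.10 = 21973.2 Mb
gameplay capture: 59.892 Mbps × 1740 s × 1.10 = 114633.3 Mb
dashcam clip: 14.372 Mbps × 2100 s × 1.10 = 33199.3 Mb
Total: 169805.9 Mb = 21225.7 MB.
= 21.23 GB.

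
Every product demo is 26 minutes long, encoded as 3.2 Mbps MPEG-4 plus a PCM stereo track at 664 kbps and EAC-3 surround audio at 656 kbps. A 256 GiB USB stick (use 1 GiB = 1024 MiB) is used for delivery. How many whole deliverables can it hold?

311

26 min = 1560 s
Audio total: 664 + 656 = 1320 kbps = 1.320 Mbps.
Total bitrate: 4.520 Mbps.
Per item: 4.520 Mbps × 1560 s = 7,051 Mb = 881.4 MB.
Capacity: 256 GiB = 2,199,023 Mb; 311.87 items → 311 complete.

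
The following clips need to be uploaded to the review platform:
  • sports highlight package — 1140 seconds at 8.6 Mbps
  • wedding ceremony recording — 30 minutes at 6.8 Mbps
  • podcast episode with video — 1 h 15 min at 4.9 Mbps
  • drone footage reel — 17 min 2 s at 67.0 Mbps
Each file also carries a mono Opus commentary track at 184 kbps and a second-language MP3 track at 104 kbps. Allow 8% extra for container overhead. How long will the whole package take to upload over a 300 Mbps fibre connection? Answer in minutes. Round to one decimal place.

Audio total: 184 + 104 = 288 kbps = 0.288 Mbps.
sports highlight package: 8.888 Mbps × 1140 s × 1.08 = 10942.9 Mb
wedding ceremony recording: 7.088 Mbps × 1800 s × 1.08 = 13779.1 Mb
podcast episode with video: 5.188 Mbps × 4500 s × 1.08 = 25213.7 Mb
drone footage reel: 67.288 Mbps × 1022 s × 1.08 = 74269.8 Mb
Total: 124205.5 Mb = 15525.7 MB.
At 300 Mbps: 124205.5 / 300 = 414 s ≈ 6.9 minutes.

6.9 minutes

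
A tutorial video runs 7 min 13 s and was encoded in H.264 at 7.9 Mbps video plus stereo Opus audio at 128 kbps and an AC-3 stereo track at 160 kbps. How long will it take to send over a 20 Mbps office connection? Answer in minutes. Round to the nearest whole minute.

3 minutes

7 min 13 s = 433 s
Audio total: 128 + 160 = 288 kbps = 0.288 Mbps.
Total bitrate: 8.188 Mbps.
File: 8.188 Mbps × 433 s = 3545.4 Mb.
At 20 Mbps: 3545.4 / 20 = 177.3 s ≈ 2.95 minutes.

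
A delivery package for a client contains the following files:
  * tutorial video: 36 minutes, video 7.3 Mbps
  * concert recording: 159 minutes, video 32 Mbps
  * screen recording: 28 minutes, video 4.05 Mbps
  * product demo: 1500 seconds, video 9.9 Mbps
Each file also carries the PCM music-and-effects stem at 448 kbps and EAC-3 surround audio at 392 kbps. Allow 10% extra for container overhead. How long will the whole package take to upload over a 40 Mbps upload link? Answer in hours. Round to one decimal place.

2.7 hours

Audio total: 448 + 392 = 840 kbps = 0.840 Mbps.
tutorial video: 8.140 Mbps × 2160 s × 1.10 = 19340.6 Mb
concert recording: 32.840 Mbps × 9540 s × 1.10 = 344623.0 Mb
screen recording: 4.890 Mbps × 1680 s × 1.10 = 9036.7 Mb
product demo: 10.740 Mbps × 1500 s × 1.10 = 17721.0 Mb
Total: 390721.3 Mb = 48840.2 MB.
At 40 Mbps: 390721.3 / 40 = 9768 s ≈ 2.71 hours.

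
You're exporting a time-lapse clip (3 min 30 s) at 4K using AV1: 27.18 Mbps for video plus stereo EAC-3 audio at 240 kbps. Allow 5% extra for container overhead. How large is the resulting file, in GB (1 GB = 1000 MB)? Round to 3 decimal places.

3 min 30 s = 210 s
Audio: 240 kbps = 0.240 Mbps.
Total bitrate: 27.18 + 0.240 = 27.420 Mbps.
Stream data: 27.420 Mbps × 210 s = 5758.2 Mb.
With 5% container overhead: ×1.05.
6,046 Mb ÷ 8 = 755.8 MB → 0.7558 GB.

0.756 GB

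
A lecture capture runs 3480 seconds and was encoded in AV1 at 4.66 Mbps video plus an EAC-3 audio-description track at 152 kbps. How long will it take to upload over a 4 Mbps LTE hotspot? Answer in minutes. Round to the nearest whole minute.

70 minutes

Audio: 152 kbps = 0.152 Mbps.
Total bitrate: 4.812 Mbps.
File: 4.812 Mbps × 3480 s = 16745.8 Mb.
At 4 Mbps: 16745.8 / 4 = 4186.4 s ≈ 69.8 minutes.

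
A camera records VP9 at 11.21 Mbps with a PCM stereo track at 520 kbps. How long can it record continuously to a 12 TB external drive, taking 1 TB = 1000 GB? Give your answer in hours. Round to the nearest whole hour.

2273 hours

Audio: 520 kbps = 0.520 Mbps.
Total bitrate: 11.21 + 0.520 = 11.730 Mbps.
Capacity: 12 TB = 96,000,000 Mb.
Recording time: 96,000,000 / 11.730 = 8,184,143 s ≈ 2,273 hours.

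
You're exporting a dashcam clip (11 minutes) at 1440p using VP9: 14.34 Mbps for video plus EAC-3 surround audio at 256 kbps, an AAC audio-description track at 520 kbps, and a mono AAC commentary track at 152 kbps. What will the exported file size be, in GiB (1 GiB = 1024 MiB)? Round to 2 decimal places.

11 min = 660 s
Audio total: 256 + 520 + 152 = 928 kbps = 0.928 Mbps.
Total bitrate: 14.34 + 0.928 = 15.268 Mbps.
Stream data: 15.268 Mbps × 660 s = 10076.9 Mb.
10,077 Mb = 1,259,610,000 bytes ÷ 1,073,741,824 = 1.173 GiB.

1.17 GiB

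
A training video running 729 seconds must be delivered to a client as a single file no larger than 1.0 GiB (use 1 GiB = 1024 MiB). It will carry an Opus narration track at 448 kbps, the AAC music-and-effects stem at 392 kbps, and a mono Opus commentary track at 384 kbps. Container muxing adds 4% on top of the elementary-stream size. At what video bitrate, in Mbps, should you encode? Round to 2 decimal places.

Budget: 1.0 GiB = 8589.9 Mb.
Stream payload after overhead: 8589.9 / 1.04 = 8259.6 Mb.
Total bitrate budget: 8259.6 Mb / 729 s = 11.330 Mbps.
Audio total: 448 + 392 + 384 = 1224 kbps = 1.224 Mbps.
Video: 11.330 − 1.224 = 10.106 Mbps.

10.11 Mbps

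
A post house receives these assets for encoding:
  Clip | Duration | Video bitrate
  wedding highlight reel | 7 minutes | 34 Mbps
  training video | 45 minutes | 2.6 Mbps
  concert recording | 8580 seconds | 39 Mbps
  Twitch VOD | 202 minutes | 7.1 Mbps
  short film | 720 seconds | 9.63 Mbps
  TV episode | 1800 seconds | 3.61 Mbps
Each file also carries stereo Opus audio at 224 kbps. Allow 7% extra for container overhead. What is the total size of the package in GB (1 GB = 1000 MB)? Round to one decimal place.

Audio: 224 kbps = 0.224 Mbps.
wedding highlight reel: 34.224 Mbps × 420 s × 1.07 = 15380.3 Mb
training video: 2.824 Mbps × 2700 s × 1.07 = 8158.5 Mb
concert recording: 39.224 Mbps × 8580 s × 1.07 = 360099.9 Mb
Twitch VOD: 7.324 Mbps × 12120 s × 1.07 = 94980.6 Mb
short film: 9.854 Mbps × 720 s × 1.07 = 7591.5 Mb
TV episode: 3.834 Mbps × 1800 s × 1.07 = 7384.3 Mb
Total: 493595.0 Mb = 61699.4 MB.
= 61.70 GB.

61.7 GB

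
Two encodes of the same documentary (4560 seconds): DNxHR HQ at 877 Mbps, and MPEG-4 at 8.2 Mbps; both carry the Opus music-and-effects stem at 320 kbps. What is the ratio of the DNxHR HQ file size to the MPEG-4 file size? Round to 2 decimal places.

102.97

Audio: 320 kbps = 0.320 Mbps.
DNxHR HQ: 877.320 Mbps × 4560 s = 4000579.2 Mb = 500.072 GB.
MPEG-4: 8.520 Mbps × 4560 s = 38851.2 Mb = 4.856 GB.
Ratio: 500.072 / 4.856 = 102.972.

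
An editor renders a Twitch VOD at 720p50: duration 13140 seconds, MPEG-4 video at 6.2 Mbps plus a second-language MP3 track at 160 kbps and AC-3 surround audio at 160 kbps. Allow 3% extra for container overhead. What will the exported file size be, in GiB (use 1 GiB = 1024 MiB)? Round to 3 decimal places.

Audio total: 160 + 160 = 320 kbps = 0.320 Mbps.
Total bitrate: 6.2 + 0.320 = 6.520 Mbps.
Stream data: 6.520 Mbps × 13140 s = 85672.8 Mb.
With 3% container overhead: ×1.03.
88,243 Mb = 11,030,373,000 bytes ÷ 1,073,741,824 = 10.27 GiB.

10.273 GiB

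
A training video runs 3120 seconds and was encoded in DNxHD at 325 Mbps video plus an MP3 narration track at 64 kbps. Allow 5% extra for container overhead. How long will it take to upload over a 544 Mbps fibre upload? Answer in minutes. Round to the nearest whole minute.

33 minutes

Audio: 64 kbps = 0.064 Mbps.
Total bitrate: 325.064 Mbps.
File: 325.064 Mbps × 3120 s = 1014199.7 Mb.
With 5% container overhead: ×1.05. → 1064909.7 Mb.
At 544 Mbps: 1064909.7 / 544 = 1957.6 s ≈ 32.6 minutes.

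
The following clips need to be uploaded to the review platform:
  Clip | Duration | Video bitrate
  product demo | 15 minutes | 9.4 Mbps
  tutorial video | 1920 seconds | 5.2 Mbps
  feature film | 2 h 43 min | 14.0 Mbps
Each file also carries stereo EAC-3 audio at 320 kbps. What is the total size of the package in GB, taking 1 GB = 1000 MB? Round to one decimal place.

Audio: 320 kbps = 0.320 Mbps.
product demo: 9.720 Mbps × 900 s = 8748.0 Mb
tutorial video: 5.520 Mbps × 1920 s = 10598.4 Mb
feature film: 14.320 Mbps × 9780 s = 140049.6 Mb
Total: 159396.0 Mb = 19924.5 MB.
= 19.92 GB.

19.9 GB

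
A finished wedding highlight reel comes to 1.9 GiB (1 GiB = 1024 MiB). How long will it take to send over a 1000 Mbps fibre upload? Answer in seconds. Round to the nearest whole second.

File: 1.9 GiB = 16320.9 Mb.
At 1000 Mbps: 16320.9 / 1000 = 16.3 s ≈ 16.3 seconds.

16 seconds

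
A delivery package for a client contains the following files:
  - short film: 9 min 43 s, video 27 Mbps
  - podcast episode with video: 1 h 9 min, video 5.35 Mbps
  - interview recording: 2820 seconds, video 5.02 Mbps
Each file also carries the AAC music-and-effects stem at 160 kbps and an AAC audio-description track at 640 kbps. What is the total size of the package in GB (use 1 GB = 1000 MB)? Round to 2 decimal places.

Audio total: 160 + 640 = 800 kbps = 0.800 Mbps.
short film: 27.800 Mbps × 583 s = 16207.4 Mb
podcast episode with video: 6.150 Mbps × 4140 s = 25461.0 Mb
interview recording: 5.820 Mbps × 2820 s = 16412.4 Mb
Total: 58080.8 Mb = 7260.1 MB.
= 7.260 GB.

7.26 GB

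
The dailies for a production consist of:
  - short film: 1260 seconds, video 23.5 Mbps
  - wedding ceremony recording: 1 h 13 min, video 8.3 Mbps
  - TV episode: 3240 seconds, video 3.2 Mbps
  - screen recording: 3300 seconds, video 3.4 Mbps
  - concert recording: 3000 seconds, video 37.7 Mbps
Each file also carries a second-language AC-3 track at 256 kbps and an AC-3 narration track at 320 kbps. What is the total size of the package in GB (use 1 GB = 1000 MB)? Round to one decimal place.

Audio total: 256 + 320 = 576 kbps = 0.576 Mbps.
short film: 24.076 Mbps × 1260 s = 30335.8 Mb
wedding ceremony recording: 8.876 Mbps × 4380 s = 38876.9 Mb
TV episode: 3.776 Mbps × 3240 s = 12234.2 Mb
screen recording: 3.976 Mbps × 3300 s = 13120.8 Mb
concert recording: 38.276 Mbps × 3000 s = 114828.0 Mb
Total: 209395.7 Mb = 26174.5 MB.
= 26.17 GB.

26.2 GB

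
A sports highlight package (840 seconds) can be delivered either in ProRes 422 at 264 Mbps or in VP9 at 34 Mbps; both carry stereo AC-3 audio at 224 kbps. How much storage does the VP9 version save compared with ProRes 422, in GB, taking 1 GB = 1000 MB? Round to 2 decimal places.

Audio: 224 kbps = 0.224 Mbps.
ProRes 422: 264.224 Mbps × 840 s = 221948.2 Mb = 27.744 GB.
VP9: 34.224 Mbps × 840 s = 28748.2 Mb = 3.594 GB.
Saving: 27.744 − 3.594 = 24.150 GB.

24.15 GB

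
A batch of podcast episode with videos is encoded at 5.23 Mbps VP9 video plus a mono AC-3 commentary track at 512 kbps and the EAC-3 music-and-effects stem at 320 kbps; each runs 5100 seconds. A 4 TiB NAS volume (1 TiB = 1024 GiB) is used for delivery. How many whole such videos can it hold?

1138

Audio total: 512 + 320 = 832 kbps = 0.832 Mbps.
Total bitrate: 6.062 Mbps.
Per item: 6.062 Mbps × 5100 s = 30,916 Mb = 3,865 MB.
Capacity: 4 TiB = 35,184,372 Mb; 1138.06 items → 1138 complete.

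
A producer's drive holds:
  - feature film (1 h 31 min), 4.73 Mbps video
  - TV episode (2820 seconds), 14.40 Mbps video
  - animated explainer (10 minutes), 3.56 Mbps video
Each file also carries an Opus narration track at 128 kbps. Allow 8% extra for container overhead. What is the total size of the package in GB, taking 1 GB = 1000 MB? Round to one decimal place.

Audio: 128 kbps = 0.128 Mbps.
feature film: 4.858 Mbps × 5460 s × 1.08 = 28646.7 Mb
TV episode: 14.528 Mbps × 2820 s × 1.08 = 44246.5 Mb
animated explainer: 3.688 Mbps × 600 s × 1.08 = 2389.8 Mb
Total: 75283.0 Mb = 9410.4 MB.
= 9.410 GB.

9.4 GB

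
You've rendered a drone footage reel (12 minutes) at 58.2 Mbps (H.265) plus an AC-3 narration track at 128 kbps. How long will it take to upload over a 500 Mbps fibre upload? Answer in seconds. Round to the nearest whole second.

12 min = 720 s
Audio: 128 kbps = 0.128 Mbps.
Total bitrate: 58.328 Mbps.
File: 58.328 Mbps × 720 s = 41996.2 Mb.
At 500 Mbps: 41996.2 / 500 = 84.0 s ≈ 84 seconds.

84 seconds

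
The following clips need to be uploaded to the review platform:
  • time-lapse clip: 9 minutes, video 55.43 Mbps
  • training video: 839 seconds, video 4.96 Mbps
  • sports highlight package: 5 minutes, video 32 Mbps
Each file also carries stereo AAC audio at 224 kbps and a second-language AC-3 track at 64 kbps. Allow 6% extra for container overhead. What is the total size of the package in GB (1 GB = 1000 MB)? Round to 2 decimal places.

Audio total: 224 + 64 = 288 kbps = 0.288 Mbps.
time-lapse clip: 55.718 Mbps × 540 s × 1.06 = 31893.0 Mb
training video: 5.248 Mbps × 839 s × 1.06 = 4667.3 Mb
sports highlight package: 32.288 Mbps × 300 s × 1.06 = 10267.6 Mb
Total: 46827.8 Mb = 5853.5 MB.
= 5.853 GB.

5.85 GB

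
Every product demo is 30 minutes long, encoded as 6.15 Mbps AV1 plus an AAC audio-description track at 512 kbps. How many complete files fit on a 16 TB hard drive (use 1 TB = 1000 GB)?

10674

30 min = 1800 s
Audio: 512 kbps = 0.512 Mbps.
Total bitrate: 6.662 Mbps.
Per item: 6.662 Mbps × 1800 s = 11,992 Mb = 1,499 MB.
Capacity: 16 TB = 128,000,000 Mb; 10674.14 items → 10674 complete.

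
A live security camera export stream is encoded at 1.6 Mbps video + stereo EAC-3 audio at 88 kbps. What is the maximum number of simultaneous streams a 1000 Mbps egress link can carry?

Audio: 88 kbps = 0.088 Mbps.
Per-viewer media rate: 1.688 Mbps.
1000 Mbps = 1,000 Mbps; 1,000 / 1.688 = 592.42 → 592 viewers.

592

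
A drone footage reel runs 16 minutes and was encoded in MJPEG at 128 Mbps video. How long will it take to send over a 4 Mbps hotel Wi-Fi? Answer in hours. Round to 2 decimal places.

16 min = 960 s
File: 128.000 Mbps × 960 s = 122880.0 Mb.
At 4 Mbps: 122880.0 / 4 = 30720.0 s ≈ 8.53 hours.

8.53 hours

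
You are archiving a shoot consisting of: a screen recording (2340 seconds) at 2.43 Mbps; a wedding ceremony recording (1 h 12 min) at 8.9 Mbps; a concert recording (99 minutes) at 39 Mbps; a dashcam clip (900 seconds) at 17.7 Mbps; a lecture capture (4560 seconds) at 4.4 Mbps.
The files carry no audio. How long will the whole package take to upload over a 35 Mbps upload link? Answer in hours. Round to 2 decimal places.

screen recording: 2.430 Mbps × 2340 s = 5686.2 Mb
wedding ceremony recording: 8.900 Mbps × 4320 s = 38448.0 Mb
concert recording: 39.000 Mbps × 5940 s = 231660.0 Mb
dashcam clip: 17.700 Mbps × 900 s = 15930.0 Mb
lecture capture: 4.400 Mbps × 4560 s = 20064.0 Mb
Total: 311788.2 Mb = 38973.5 MB.
At 35 Mbps: 311788.2 / 35 = 8908 s ≈ 2.47 hours.

2.47 hours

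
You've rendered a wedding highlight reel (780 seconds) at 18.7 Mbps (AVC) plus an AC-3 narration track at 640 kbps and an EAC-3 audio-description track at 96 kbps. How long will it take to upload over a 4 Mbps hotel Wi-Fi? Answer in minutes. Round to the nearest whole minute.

63 minutes

Audio total: 640 + 96 = 736 kbps = 0.736 Mbps.
Total bitrate: 19.436 Mbps.
File: 19.436 Mbps × 780 s = 15160.1 Mb.
At 4 Mbps: 15160.1 / 4 = 3790.0 s ≈ 63.2 minutes.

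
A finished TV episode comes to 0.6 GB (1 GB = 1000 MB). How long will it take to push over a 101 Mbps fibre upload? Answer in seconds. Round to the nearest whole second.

48 seconds

File: 0.6 GB = 4800.0 Mb.
At 101 Mbps: 4800.0 / 101 = 47.5 s ≈ 47.5 seconds.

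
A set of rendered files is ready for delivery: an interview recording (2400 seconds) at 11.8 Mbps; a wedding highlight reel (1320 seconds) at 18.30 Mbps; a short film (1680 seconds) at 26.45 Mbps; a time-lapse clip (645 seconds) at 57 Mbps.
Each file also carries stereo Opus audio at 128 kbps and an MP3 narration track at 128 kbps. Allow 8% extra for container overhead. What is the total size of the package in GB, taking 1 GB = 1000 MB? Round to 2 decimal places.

Audio total: 128 + 128 = 256 kbps = 0.256 Mbps.
interview recording: 12.056 Mbps × 2400 s × 1.08 = 31249.2 Mb
wedding highlight reel: 18.556 Mbps × 1320 s × 1.08 = 26453.4 Mb
short film: 26.706 Mbps × 1680 s × 1.08 = 48455.4 Mb
time-lapse clip: 57.256 Mbps × 645 s × 1.08 = 39884.5 Mb
Total: 146042.5 Mb = 18255.3 MB.
= 18.26 GB.

18.26 GB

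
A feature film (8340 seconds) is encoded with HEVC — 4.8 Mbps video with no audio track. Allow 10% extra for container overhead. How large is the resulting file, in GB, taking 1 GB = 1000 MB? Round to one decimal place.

5.5 GB

Total bitrate: 4.8 Mbps.
Stream data: 4.800 Mbps × 8340 s = 40032.0 Mb.
With 10% container overhead: ×1.10.
44,035 Mb ÷ 8 = 5,504 MB → 5.504 GB.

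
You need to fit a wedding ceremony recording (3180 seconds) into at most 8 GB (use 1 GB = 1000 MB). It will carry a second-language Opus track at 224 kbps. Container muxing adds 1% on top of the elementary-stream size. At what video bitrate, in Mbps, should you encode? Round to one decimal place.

Budget: 8 GB = 64000.0 Mb.
Stream payload after overhead: 64000.0 / 1.01 = 63366.3 Mb.
Total bitrate budget: 63366.3 Mb / 3180 s = 19.927 Mbps.
Audio: 224 kbps = 0.224 Mbps.
Video: 19.927 − 0.224 = 19.703 Mbps.

19.7 Mbps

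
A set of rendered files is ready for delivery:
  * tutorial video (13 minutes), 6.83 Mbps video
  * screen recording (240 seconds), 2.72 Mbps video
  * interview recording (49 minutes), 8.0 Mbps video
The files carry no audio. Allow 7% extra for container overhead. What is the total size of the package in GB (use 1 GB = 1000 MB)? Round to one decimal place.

3.9 GB

tutorial video: 6.830 Mbps × 780 s × 1.07 = 5700.3 Mb
screen recording: 2.720 Mbps × 240 s × 1.07 = 698.5 Mb
interview recording: 8.000 Mbps × 2940 s × 1.07 = 25166.4 Mb
Total: 31565.2 Mb = 3945.7 MB.
= 3.946 GB.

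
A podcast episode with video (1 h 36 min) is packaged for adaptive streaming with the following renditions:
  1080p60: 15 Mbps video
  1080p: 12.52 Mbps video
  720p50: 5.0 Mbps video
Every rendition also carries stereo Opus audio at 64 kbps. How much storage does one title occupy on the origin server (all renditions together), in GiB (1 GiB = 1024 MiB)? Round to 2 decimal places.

21.94 GiB

1 h 36 min = 96 min = 5760 s
Audio: 64 kbps = 0.064 Mbps.
Sum of rendition bitrates: (15+0.064) + (12.52+0.064) + (5.0+0.064) = 32.712 Mbps.
× 5760 s = 188,421 Mb = 23,553 MB = 21.94 GiB.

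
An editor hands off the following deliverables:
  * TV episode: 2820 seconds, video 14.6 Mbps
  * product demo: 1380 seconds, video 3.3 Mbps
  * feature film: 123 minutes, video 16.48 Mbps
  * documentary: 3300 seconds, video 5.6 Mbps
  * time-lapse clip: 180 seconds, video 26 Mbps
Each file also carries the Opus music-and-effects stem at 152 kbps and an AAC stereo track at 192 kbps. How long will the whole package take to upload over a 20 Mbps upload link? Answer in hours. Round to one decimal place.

Audio total: 152 + 192 = 344 kbps = 0.344 Mbps.
TV episode: 14.944 Mbps × 2820 s = 42142.1 Mb
product demo: 3.644 Mbps × 1380 s = 5028.7 Mb
feature film: 16.824 Mbps × 7380 s = 124161.1 Mb
documentary: 5.944 Mbps × 3300 s = 19615.2 Mb
time-lapse clip: 26.344 Mbps × 180 s = 4741.9 Mb
Total: 195689.0 Mb = 24461.1 MB.
At 20 Mbps: 195689.0 / 20 = 9784 s ≈ 2.72 hours.

2.7 hours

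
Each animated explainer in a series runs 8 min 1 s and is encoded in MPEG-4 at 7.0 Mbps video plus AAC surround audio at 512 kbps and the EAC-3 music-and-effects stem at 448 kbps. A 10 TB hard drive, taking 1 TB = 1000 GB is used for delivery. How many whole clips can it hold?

8 min 1 s = 481 s
Audio total: 512 + 448 = 960 kbps = 0.960 Mbps.
Total bitrate: 7.960 Mbps.
Per item: 7.960 Mbps × 481 s = 3,829 Mb = 478.6 MB.
Capacity: 10 TB = 80,000,000 Mb; 20894.49 items → 20894 complete.

20894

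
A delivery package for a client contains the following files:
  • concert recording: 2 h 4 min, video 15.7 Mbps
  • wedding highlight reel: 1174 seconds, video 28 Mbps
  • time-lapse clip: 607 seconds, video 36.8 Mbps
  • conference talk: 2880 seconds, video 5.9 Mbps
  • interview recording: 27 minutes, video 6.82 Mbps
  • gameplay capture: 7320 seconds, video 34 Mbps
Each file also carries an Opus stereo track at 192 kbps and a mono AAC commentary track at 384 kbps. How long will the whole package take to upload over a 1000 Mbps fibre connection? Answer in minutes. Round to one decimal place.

Audio total: 192 + 384 = 576 kbps = 0.576 Mbps.
concert recording: 16.276 Mbps × 7440 s = 121093.4 Mb
wedding highlight reel: 28.576 Mbps × 1174 s = 33548.2 Mb
time-lapse clip: 37.376 Mbps × 607 s = 22687.2 Mb
conference talk: 6.476 Mbps × 2880 s = 18650.9 Mb
interview recording: 7.396 Mbps × 1620 s = 11981.5 Mb
gameplay capture: 34.576 Mbps × 7320 s = 253096.3 Mb
Total: 461057.6 Mb = 57632.2 MB.
At 1000 Mbps: 461057.6 / 1000 = 461 s ≈ 7.68 minutes.

7.7 minutes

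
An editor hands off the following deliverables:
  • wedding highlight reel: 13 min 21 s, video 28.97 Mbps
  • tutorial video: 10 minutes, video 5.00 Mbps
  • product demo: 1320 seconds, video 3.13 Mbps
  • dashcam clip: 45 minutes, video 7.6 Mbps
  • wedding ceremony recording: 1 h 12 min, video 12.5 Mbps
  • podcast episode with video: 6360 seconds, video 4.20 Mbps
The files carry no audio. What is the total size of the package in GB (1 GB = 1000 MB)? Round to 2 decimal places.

16.45 GB

wedding highlight reel: 28.970 Mbps × 801 s = 23205.0 Mb
tutorial video: 5.000 Mbps × 600 s = 3000.0 Mb
product demo: 3.130 Mbps × 1320 s = 4131.6 Mb
dashcam clip: 7.600 Mbps × 2700 s = 20520.0 Mb
wedding ceremony recording: 12.500 Mbps × 4320 s = 54000.0 Mb
podcast episode with video: 4.200 Mbps × 6360 s = 26712.0 Mb
Total: 131568.6 Mb = 16446.1 MB.
= 16.45 GB.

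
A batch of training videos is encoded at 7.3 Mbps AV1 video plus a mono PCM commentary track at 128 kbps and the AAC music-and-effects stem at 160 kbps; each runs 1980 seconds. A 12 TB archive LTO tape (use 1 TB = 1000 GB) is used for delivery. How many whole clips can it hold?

6389

Audio total: 128 + 160 = 288 kbps = 0.288 Mbps.
Total bitrate: 7.588 Mbps.
Per item: 7.588 Mbps × 1980 s = 15,024 Mb = 1,878 MB.
Capacity: 12 TB = 96,000,000 Mb; 6389.67 items → 6389 complete.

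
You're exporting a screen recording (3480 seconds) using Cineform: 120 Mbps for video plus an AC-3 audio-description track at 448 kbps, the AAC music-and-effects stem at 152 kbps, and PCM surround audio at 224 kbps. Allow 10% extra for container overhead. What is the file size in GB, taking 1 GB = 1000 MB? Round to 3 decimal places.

57.814 GB

Audio total: 448 + 152 + 224 = 824 kbps = 0.824 Mbps.
Total bitrate: 120 + 0.824 = 120.824 Mbps.
Stream data: 120.824 Mbps × 3480 s = 420467.5 Mb.
With 10% container overhead: ×1.10.
462,514 Mb ÷ 8 = 57,814 MB → 57.81 GB.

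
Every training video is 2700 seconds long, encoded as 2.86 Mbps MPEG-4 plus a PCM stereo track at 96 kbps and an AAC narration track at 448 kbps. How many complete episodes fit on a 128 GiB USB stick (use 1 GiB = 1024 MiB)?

119

Audio total: 96 + 448 = 544 kbps = 0.544 Mbps.
Total bitrate: 3.404 Mbps.
Per item: 3.404 Mbps × 2700 s = 9,191 Mb = 1,149 MB.
Capacity: 128 GiB = 1,099,512 Mb; 119.63 items → 119 complete.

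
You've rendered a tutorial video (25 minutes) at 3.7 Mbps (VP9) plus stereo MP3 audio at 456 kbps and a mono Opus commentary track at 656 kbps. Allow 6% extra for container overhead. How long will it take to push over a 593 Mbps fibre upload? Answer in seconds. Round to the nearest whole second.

25 min = 1500 s
Audio total: 456 + 656 = 1112 kbps = 1.112 Mbps.
Total bitrate: 4.812 Mbps.
File: 4.812 Mbps × 1500 s = 7218.0 Mb.
With 6% container overhead: ×1.06. → 7651.1 Mb.
At 593 Mbps: 7651.1 / 593 = 12.9 s ≈ 12.9 seconds.

13 seconds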